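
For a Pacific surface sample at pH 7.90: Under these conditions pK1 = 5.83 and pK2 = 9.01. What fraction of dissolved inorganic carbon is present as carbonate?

α₂ = 0.0715

α₂ = 1 / (1 + [H⁺]/K2 + [H⁺]²/(K1K2)) = 1 / (1 + 10^+1.11 + 10^-0.96)
   = 1 / (1 + 12.882 + 0.10965) = 1/13.992 = 0.07147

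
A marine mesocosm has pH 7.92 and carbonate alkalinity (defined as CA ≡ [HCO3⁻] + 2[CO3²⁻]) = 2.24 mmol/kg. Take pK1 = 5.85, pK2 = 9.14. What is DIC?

CA = [HCO3⁻] + 2[CO3²⁻] = (α₁ + 2α₂)·DIC
At pH 7.92: [H⁺]/K1 = 10^-2.07 = 0.0085114, K2/[H⁺] = 10^-1.22 = 0.060256
α₁ = 1/(1 + 0.0085114 + 0.060256) = 1/1.0688 = 0.9357; α₂ = α₁·K2/[H⁺] = 0.05638
α₁ + 2α₂ = 1.0484
DIC = CA / (α₁ + 2α₂) = 2.24 / 1.0484 = 2.14 mmol/kg

DIC = 2.14 mmol/kg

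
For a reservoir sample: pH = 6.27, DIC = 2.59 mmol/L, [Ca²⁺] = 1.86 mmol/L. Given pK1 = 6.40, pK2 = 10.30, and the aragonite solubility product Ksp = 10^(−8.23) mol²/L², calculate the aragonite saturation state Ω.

α₂ = 1 / (1 + [H⁺]/K2 + [H⁺]²/(K1K2)) = 1 / (1 + 10^+4.03 + 10^+4.16)
   = 1 / (1 + 1.0715×10^4 + 1.4454×10^4) = 1/2.5171×10^4 = 3.973×10^-5
[CO3²⁻] = α₂ × DIC = 3.973×10^-5 × 2.59 = 0.0001029 mmol/L = 0.1029 μmol/L
Ksp = 10^(−8.23) = 5.888×10^-9
Ω = [Ca²⁺][CO3²⁻]/Ksp = (1.86×10^-3)(1.029×10^-7) / 5.888×10^-9 = 0.0325

Ω = 0.0325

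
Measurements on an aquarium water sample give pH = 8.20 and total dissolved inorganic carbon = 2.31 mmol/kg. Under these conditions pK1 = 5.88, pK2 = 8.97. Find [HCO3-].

α₁ = 1 / (1 + [H⁺]/K1 + K2/[H⁺]) = 1 / (1 + 10^-2.32 + 10^-0.77)
   = 1 / (1 + 0.0047863 + 0.16982) = 1/1.1746 = 0.8513
[HCO3⁻] = α₁ × DIC = 0.8513 × 2.31 = 1.97 mmol/kg

[HCO3⁻] = 1.97 mmol/kg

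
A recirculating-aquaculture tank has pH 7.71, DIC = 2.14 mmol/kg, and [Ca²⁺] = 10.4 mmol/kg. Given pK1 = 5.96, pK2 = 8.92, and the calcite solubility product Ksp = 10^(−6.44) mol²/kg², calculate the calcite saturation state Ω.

α₂ = 1 / (1 + [H⁺]/K2 + [H⁺]²/(K1K2)) = 1 / (1 + 10^+1.21 + 10^-0.54)
   = 1 / (1 + 16.218 + 0.28840) = 1/17.507 = 0.05712
[CO3²⁻] = α₂ × DIC = 0.05712 × 2.14 = 0.1222 mmol/kg
Ksp = 10^(−6.44) = 3.631×10^-7
Ω = [Ca²⁺][CO3²⁻]/Ksp = (10.4×10^-3)(1.222×10^-4) / 3.631×10^-7 = 3.50

Ω = 3.50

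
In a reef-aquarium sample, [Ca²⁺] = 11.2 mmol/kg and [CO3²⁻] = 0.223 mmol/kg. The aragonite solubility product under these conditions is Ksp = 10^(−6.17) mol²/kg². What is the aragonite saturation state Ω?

Ksp = 10^(−6.17) = 6.761×10^-7
Ω = [Ca²⁺][CO3²⁻]/Ksp = (11.2×10^-3)(0.223×10^-3) / 6.761×10^-7 = 3.69

Ω = 3.69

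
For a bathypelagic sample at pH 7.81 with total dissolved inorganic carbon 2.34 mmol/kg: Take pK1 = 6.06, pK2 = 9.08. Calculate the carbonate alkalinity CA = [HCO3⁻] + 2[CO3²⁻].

CA = [HCO3⁻] + 2[CO3²⁻] = (α₁ + 2α₂)·DIC
At pH 7.81: [H⁺]/K1 = 10^-1.75 = 0.017783, K2/[H⁺] = 10^-1.27 = 0.053703
α₁ = 1/(1 + 0.017783 + 0.053703) = 1/1.0715 = 0.9333; α₂ = α₁·K2/[H⁺] = 0.05012
α₁ + 2α₂ = 1.0335
CA = 1.0335 × 2.34 = 2.42 mmol/kg

CA = 2.42 mmol/kg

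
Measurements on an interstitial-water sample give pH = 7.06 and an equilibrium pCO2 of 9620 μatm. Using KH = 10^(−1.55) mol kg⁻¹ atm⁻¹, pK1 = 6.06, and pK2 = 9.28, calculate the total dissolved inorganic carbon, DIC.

[CO2*] = KH · pCO2 = 10^(−1.55) × 9620×10^-6 = 2.711×10^-4 mol/kg
α₀ = 1/(1 + K1/[H⁺] + K1K2/[H⁺]²) = 1/(1 + 10^+1.00 + 10^-1.22) = 0.09041
DIC = [CO2*]/α₀ = 2.711×10^-4 / 0.09041 = 3.00 mmol/kg

DIC = 3.00 mmol/kg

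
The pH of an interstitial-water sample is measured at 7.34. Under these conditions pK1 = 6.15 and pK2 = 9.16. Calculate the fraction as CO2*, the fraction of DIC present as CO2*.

α₀ = 0.0598

α₀ = 1 / (1 + K1/[H⁺] + K1K2/[H⁺]²) = 1 / (1 + 10^+1.19 + 10^-0.63)
   = 1 / (1 + 15.488 + 0.23442) = 1/16.723 = 0.05980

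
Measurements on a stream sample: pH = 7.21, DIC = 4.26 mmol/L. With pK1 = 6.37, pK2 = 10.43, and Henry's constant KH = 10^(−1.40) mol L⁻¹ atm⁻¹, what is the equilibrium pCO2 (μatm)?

α₀ = 1 / (1 + K1/[H⁺] + K1K2/[H⁺]²) = 1 / (1 + 10^+0.84 + 10^-2.38)
   = 1 / (1 + 6.9183 + 0.0041687) = 1/7.9225 = 0.1262
[CO2*] = α₀ × DIC = 0.1262 × 4.26 = 0.5377 mmol/L
pCO2 = [CO2*]/KH = 5.377×10^-4 / 3.981×10^-2 = 1.35×10^4 μatm

pCO2 = 1.35×10^4 μatm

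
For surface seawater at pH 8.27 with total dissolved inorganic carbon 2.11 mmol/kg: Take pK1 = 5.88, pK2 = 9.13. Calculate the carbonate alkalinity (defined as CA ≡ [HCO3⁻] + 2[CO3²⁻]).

CA = 2.36 mmol/kg

CA = [HCO3⁻] + 2[CO3²⁻] = (α₁ + 2α₂)·DIC
At pH 8.27: [H⁺]/K1 = 10^-2.39 = 0.0040738, K2/[H⁺] = 10^-0.86 = 0.13804
α₁ = 1/(1 + 0.0040738 + 0.13804) = 1/1.1421 = 0.8756; α₂ = α₁·K2/[H⁺] = 0.1209
α₁ + 2α₂ = 1.1173
CA = 1.1173 × 2.11 = 2.36 mmol/kg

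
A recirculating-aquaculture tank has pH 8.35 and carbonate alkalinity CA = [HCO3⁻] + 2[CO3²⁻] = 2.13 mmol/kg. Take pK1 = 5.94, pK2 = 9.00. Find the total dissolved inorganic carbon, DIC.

DIC = 1.81 mmol/kg

CA = [HCO3⁻] + 2[CO3²⁻] = (α₁ + 2α₂)·DIC
At pH 8.35: [H⁺]/K1 = 10^-2.41 = 0.0038905, K2/[H⁺] = 10^-0.65 = 0.22387
α₁ = 1/(1 + 0.0038905 + 0.22387) = 1/1.2278 = 0.8145; α₂ = α₁·K2/[H⁺] = 0.1823
α₁ + 2α₂ = 1.1792
DIC = CA / (α₁ + 2α₂) = 2.13 / 1.1792 = 1.81 mmol/kg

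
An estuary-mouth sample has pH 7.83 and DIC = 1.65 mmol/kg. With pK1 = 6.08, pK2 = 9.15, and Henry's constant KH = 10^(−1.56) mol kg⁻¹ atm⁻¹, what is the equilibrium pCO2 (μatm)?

pCO2 = 1000 μatm

α₀ = 1 / (1 + K1/[H⁺] + K1K2/[H⁺]²) = 1 / (1 + 10^+1.75 + 10^+0.43)
   = 1 / (1 + 56.234 + 2.6915) = 1/59.926 = 0.01669
[CO2*] = α₀ × DIC = 0.01669 × 1.65 = 0.02753 mmol/kg
pCO2 = [CO2*]/KH = 2.753×10^-5 / 2.754×10^-2 = 1000 μatm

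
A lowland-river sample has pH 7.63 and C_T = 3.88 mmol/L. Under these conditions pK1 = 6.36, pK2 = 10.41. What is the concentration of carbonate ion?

[CO3²⁻] = 6.10 μmol/L

α₂ = 1 / (1 + [H⁺]/K2 + [H⁺]²/(K1K2)) = 1 / (1 + 10^+2.78 + 10^+1.51)
   = 1 / (1 + 602.56 + 32.359) = 1/635.92 = 0.001573
[CO3²⁻] = α₂ × DIC = 0.001573 × 3.88 = 0.00610 mmol/L = 6.10 μmol/L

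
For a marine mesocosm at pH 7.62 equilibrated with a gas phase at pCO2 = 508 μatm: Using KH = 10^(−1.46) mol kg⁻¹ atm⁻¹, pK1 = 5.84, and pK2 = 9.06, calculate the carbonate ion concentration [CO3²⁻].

[CO3²⁻] = 0.0385 mmol/kg

[CO2*] = KH · pCO2 = 10^(−1.46) × 508×10^-6 = 1.761×10^-5 mol/kg
α₀ = 1/(1 + K1/[H⁺] + K1K2/[H⁺]²) = 1/(1 + 10^+1.78 + 10^+0.34) = 0.01576
DIC = [CO2*]/α₀ = 1.761×10^-5 / 0.01576 = 1.118 mmol/kg
[CO3²⁻] = α₂·DIC; α₂ = 0.03448, so [CO3²⁻] = 0.03448 × 1.118 = 0.0385 mmol/kg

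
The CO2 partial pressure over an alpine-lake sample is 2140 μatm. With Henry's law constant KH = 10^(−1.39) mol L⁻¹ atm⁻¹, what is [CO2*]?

[CO2*] = 87.2 μmol/L

KH = 10^(−1.39) = 4.074×10^-2 mol L⁻¹ atm⁻¹
[CO2*] = KH · pCO2 = 4.074×10^-2 × 2140×10^-6 atm = 8.72×10^-5 mol/L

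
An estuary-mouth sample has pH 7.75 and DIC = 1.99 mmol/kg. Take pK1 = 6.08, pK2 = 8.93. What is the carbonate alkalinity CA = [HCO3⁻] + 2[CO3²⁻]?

CA = 2.07 mmol/kg

CA = [HCO3⁻] + 2[CO3²⁻] = (α₁ + 2α₂)·DIC
At pH 7.75: [H⁺]/K1 = 10^-1.67 = 0.021380, K2/[H⁺] = 10^-1.18 = 0.066069
α₁ = 1/(1 + 0.021380 + 0.066069) = 1/1.0874 = 0.9196; α₂ = α₁·K2/[H⁺] = 0.06076
α₁ + 2α₂ = 1.0411
CA = 1.0411 × 1.99 = 2.07 mmol/kg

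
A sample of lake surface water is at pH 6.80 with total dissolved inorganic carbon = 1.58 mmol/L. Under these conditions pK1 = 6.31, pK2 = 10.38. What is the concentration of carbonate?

α₂ = 1 / (1 + [H⁺]/K2 + [H⁺]²/(K1K2)) = 1 / (1 + 10^+3.58 + 10^+3.09)
   = 1 / (1 + 3801.9 + 1230.3) = 1/5033.2 = 0.0001987
[CO3²⁻] = α₂ × DIC = 0.0001987 × 1.58 = 0.000314 mmol/L = 0.314 μmol/L

[CO3²⁻] = 0.314 μmol/L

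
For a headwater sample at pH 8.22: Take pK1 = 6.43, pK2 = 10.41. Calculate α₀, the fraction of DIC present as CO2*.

α₀ = 0.0159

α₀ = 1 / (1 + K1/[H⁺] + K1K2/[H⁺]²) = 1 / (1 + 10^+1.79 + 10^-0.40)
   = 1 / (1 + 61.660 + 0.39811) = 1/63.058 = 0.01586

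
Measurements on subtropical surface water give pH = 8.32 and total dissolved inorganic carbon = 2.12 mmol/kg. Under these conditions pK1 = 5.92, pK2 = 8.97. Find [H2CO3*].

α₀ = 1 / (1 + K1/[H⁺] + K1K2/[H⁺]²) = 1 / (1 + 10^+2.40 + 10^+1.75)
   = 1 / (1 + 251.19 + 56.234) = 1/308.42 = 0.003242
[CO2*] = α₀ × DIC = 0.003242 × 2.12 = 0.00687 mmol/kg = 6.87 μmol/kg

[CO2*] = 6.87 μmol/kg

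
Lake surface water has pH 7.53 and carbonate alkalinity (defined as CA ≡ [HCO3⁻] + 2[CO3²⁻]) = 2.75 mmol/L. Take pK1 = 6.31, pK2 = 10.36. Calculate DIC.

DIC = 2.91 mmol/L

CA = [HCO3⁻] + 2[CO3²⁻] = (α₁ + 2α₂)·DIC
At pH 7.53: [H⁺]/K1 = 10^-1.22 = 0.060256, K2/[H⁺] = 10^-2.83 = 0.0014791
α₁ = 1/(1 + 0.060256 + 0.0014791) = 1/1.0617 = 0.9419; α₂ = α₁·K2/[H⁺] = 0.001393
α₁ + 2α₂ = 0.9446
DIC = CA / (α₁ + 2α₂) = 2.75 / 0.9446 = 2.91 mmol/L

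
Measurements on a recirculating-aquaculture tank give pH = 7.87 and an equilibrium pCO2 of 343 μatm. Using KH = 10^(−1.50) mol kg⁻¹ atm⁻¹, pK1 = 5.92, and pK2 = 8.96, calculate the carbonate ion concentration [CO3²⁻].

[CO3²⁻] = 0.0786 mmol/kg

[CO2*] = KH · pCO2 = 10^(−1.50) × 343×10^-6 = 1.085×10^-5 mol/kg
α₀ = 1/(1 + K1/[H⁺] + K1K2/[H⁺]²) = 1/(1 + 10^+1.95 + 10^+0.86) = 0.01027
DIC = [CO2*]/α₀ = 1.085×10^-5 / 0.01027 = 1.056 mmol/kg
[CO3²⁻] = α₂·DIC; α₂ = 0.07440, so [CO3²⁻] = 0.07440 × 1.056 = 0.0786 mmol/kg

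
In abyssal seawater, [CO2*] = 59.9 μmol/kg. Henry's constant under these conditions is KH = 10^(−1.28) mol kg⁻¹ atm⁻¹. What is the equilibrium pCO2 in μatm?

pCO2 = 1140 μatm

KH = 10^(−1.28) = 5.248×10^-2 mol kg⁻¹ atm⁻¹
pCO2 = [CO2*]/KH = 59.9×10^-6 / 5.248×10^-2 = 1.14×10^-3 atm = 1140 μatm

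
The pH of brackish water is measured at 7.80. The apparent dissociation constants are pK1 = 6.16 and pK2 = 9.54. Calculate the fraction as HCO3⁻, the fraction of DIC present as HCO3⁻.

α₁ = 1 / (1 + [H⁺]/K1 + K2/[H⁺]) = 1 / (1 + 10^-1.64 + 10^-1.74)
   = 1 / (1 + 0.022909 + 0.018197) = 1/1.0411 = 0.9605

α₁ = 0.961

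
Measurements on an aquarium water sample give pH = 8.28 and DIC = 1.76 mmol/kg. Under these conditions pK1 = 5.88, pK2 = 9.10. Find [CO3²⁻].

[CO3²⁻] = 0.231 mmol/kg

α₂ = 1 / (1 + [H⁺]/K2 + [H⁺]²/(K1K2)) = 1 / (1 + 10^+0.82 + 10^-1.58)
   = 1 / (1 + 6.6069 + 0.026303) = 1/7.6332 = 0.1310
[CO3²⁻] = α₂ × DIC = 0.1310 × 1.76 = 0.231 mmol/kg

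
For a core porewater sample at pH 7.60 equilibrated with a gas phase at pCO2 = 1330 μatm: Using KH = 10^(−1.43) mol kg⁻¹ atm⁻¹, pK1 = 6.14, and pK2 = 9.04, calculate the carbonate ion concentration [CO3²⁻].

[CO2*] = KH · pCO2 = 10^(−1.43) × 1330×10^-6 = 4.941×10^-5 mol/kg
α₀ = 1/(1 + K1/[H⁺] + K1K2/[H⁺]²) = 1/(1 + 10^+1.46 + 10^+0.02) = 0.03238
DIC = [CO2*]/α₀ = 4.941×10^-5 / 0.03238 = 1.526 mmol/kg
[CO3²⁻] = α₂·DIC; α₂ = 0.03390, so [CO3²⁻] = 0.03390 × 1.526 = 0.0517 mmol/kg

[CO3²⁻] = 0.0517 mmol/kg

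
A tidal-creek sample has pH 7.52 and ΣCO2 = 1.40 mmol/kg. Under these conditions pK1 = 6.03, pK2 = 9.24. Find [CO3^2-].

[CO3²⁻] = 0.0254 mmol/kg

α₂ = 1 / (1 + [H⁺]/K2 + [H⁺]²/(K1K2)) = 1 / (1 + 10^+1.72 + 10^+0.23)
   = 1 / (1 + 52.481 + 1.6982) = 1/55.179 = 0.01812
[CO3²⁻] = α₂ × DIC = 0.01812 × 1.40 = 0.0254 mmol/kg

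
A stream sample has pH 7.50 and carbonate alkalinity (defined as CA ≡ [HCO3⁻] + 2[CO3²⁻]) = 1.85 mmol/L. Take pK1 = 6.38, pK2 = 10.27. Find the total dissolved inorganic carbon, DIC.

CA = [HCO3⁻] + 2[CO3²⁻] = (α₁ + 2α₂)·DIC
At pH 7.50: [H⁺]/K1 = 10^-1.12 = 0.075858, K2/[H⁺] = 10^-2.77 = 0.0016982
α₁ = 1/(1 + 0.075858 + 0.0016982) = 1/1.0776 = 0.9280; α₂ = α₁·K2/[H⁺] = 0.001576
α₁ + 2α₂ = 0.9312
DIC = CA / (α₁ + 2α₂) = 1.85 / 0.9312 = 1.99 mmol/L

DIC = 1.99 mmol/L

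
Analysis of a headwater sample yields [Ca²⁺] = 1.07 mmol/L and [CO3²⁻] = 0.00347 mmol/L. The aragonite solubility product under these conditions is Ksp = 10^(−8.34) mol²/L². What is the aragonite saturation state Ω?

Ksp = 10^(−8.34) = 4.571×10^-9
Ω = [Ca²⁺][CO3²⁻]/Ksp = (1.07×10^-3)(0.00347×10^-3) / 4.571×10^-9 = 0.812

Ω = 0.812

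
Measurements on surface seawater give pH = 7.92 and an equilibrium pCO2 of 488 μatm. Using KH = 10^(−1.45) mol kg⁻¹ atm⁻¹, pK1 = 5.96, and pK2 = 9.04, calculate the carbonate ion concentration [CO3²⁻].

[CO3²⁻] = 0.120 mmol/kg

[CO2*] = KH · pCO2 = 10^(−1.45) × 488×10^-6 = 1.731×10^-5 mol/kg
α₀ = 1/(1 + K1/[H⁺] + K1K2/[H⁺]²) = 1/(1 + 10^+1.96 + 10^+0.84) = 0.01009
DIC = [CO2*]/α₀ = 1.731×10^-5 / 0.01009 = 1.716 mmol/kg
[CO3²⁻] = α₂·DIC; α₂ = 0.06980, so [CO3²⁻] = 0.06980 × 1.716 = 0.120 mmol/kg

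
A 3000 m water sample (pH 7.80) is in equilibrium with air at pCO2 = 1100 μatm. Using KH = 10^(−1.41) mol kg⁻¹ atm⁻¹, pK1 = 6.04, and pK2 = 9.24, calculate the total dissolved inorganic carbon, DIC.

DIC = 2.59 mmol/kg

[CO2*] = KH · pCO2 = 10^(−1.41) × 1100×10^-6 = 4.279×10^-5 mol/kg
α₀ = 1/(1 + K1/[H⁺] + K1K2/[H⁺]²) = 1/(1 + 10^+1.76 + 10^+0.32) = 0.01649
DIC = [CO2*]/α₀ = 4.279×10^-5 / 0.01649 = 2.59 mmol/kg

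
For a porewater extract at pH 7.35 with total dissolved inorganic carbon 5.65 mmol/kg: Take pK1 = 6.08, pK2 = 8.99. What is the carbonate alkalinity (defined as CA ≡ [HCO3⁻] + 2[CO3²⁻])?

CA = 5.49 mmol/kg

CA = [HCO3⁻] + 2[CO3²⁻] = (α₁ + 2α₂)·DIC
At pH 7.35: [H⁺]/K1 = 10^-1.27 = 0.053703, K2/[H⁺] = 10^-1.64 = 0.022909
α₁ = 1/(1 + 0.053703 + 0.022909) = 1/1.0766 = 0.9288; α₂ = α₁·K2/[H⁺] = 0.02128
α₁ + 2α₂ = 0.9714
CA = 0.9714 × 5.65 = 5.49 mmol/kg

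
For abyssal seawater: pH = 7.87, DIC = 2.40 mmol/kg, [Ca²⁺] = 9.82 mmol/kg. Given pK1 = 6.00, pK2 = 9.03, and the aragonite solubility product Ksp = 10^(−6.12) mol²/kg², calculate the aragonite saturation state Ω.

Ω = 1.99

α₂ = 1 / (1 + [H⁺]/K2 + [H⁺]²/(K1K2)) = 1 / (1 + 10^+1.16 + 10^-0.71)
   = 1 / (1 + 14.454 + 0.19498) = 1/15.649 = 0.06390
[CO3²⁻] = α₂ × DIC = 0.06390 × 2.40 = 0.1534 mmol/kg
Ksp = 10^(−6.12) = 7.586×10^-7
Ω = [Ca²⁺][CO3²⁻]/Ksp = (9.82×10^-3)(1.534×10^-4) / 7.586×10^-7 = 1.99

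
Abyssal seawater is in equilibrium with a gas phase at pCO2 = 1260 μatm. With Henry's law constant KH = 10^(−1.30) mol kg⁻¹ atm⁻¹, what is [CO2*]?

KH = 10^(−1.30) = 5.012×10^-2 mol kg⁻¹ atm⁻¹
[CO2*] = KH · pCO2 = 5.012×10^-2 × 1260×10^-6 atm = 6.31×10^-5 mol/kg

[CO2*] = 63.1 μmol/kg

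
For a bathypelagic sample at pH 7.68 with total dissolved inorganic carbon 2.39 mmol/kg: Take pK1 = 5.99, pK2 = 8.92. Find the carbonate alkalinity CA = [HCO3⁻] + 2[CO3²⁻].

CA = 2.47 mmol/kg

CA = [HCO3⁻] + 2[CO3²⁻] = (α₁ + 2α₂)·DIC
At pH 7.68: [H⁺]/K1 = 10^-1.69 = 0.020417, K2/[H⁺] = 10^-1.24 = 0.057544
α₁ = 1/(1 + 0.020417 + 0.057544) = 1/1.0780 = 0.9277; α₂ = α₁·K2/[H⁺] = 0.05338
α₁ + 2α₂ = 1.0344
CA = 1.0344 × 2.39 = 2.47 mmol/kg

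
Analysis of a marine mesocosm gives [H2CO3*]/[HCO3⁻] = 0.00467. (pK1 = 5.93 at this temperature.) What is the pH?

From K1 = [H⁺][HCO3⁻]/[H2CO3*]:  pH = pK1 − log₁₀([H2CO3*]/[HCO3⁻])
log₁₀(0.00467) = -2.331
pH = 5.93 − (-2.331) = 8.26

pH = 8.26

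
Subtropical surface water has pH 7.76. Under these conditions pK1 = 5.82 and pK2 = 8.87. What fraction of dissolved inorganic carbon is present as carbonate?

α₂ = 1 / (1 + [H⁺]/K2 + [H⁺]²/(K1K2)) = 1 / (1 + 10^+1.11 + 10^-0.83)
   = 1 / (1 + 12.882 + 0.14791) = 1/14.030 = 0.07127

α₂ = 0.0713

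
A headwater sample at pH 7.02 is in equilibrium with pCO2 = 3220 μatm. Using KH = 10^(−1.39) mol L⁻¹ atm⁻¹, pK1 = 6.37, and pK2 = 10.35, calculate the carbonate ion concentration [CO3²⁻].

[CO2*] = KH · pCO2 = 10^(−1.39) × 3220×10^-6 = 1.312×10^-4 mol/L
α₀ = 1/(1 + K1/[H⁺] + K1K2/[H⁺]²) = 1/(1 + 10^+0.65 + 10^-2.68) = 0.1829
DIC = [CO2*]/α₀ = 1.312×10^-4 / 0.1829 = 0.7174 mmol/L
[CO3²⁻] = α₂·DIC; α₂ = 0.0003820, so [CO3²⁻] = 0.0003820 × 0.7174 = 0.000274 mmol/L = 0.274 μmol/L

[CO3²⁻] = 0.274 μmol/L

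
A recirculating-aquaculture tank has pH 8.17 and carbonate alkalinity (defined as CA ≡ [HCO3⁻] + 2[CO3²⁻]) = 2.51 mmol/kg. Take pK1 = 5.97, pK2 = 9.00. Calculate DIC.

DIC = 2.24 mmol/kg

CA = [HCO3⁻] + 2[CO3²⁻] = (α₁ + 2α₂)·DIC
At pH 8.17: [H⁺]/K1 = 10^-2.20 = 0.0063096, K2/[H⁺] = 10^-0.83 = 0.14791
α₁ = 1/(1 + 0.0063096 + 0.14791) = 1/1.1542 = 0.8664; α₂ = α₁·K2/[H⁺] = 0.1281
α₁ + 2α₂ = 1.1227
DIC = CA / (α₁ + 2α₂) = 2.51 / 1.1227 = 2.24 mmol/kg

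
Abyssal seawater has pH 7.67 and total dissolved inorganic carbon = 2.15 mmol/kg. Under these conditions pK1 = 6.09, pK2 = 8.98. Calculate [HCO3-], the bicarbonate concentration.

α₁ = 1 / (1 + [H⁺]/K1 + K2/[H⁺]) = 1 / (1 + 10^-1.58 + 10^-1.31)
   = 1 / (1 + 0.026303 + 0.048978) = 1/1.0753 = 0.9300
[HCO3⁻] = α₁ × DIC = 0.9300 × 2.15 = 2.00 mmol/kg

[HCO3⁻] = 2.00 mmol/kg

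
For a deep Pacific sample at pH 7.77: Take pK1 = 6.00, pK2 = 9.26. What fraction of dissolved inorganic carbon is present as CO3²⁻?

α₂ = 1 / (1 + [H⁺]/K2 + [H⁺]²/(K1K2)) = 1 / (1 + 10^+1.49 + 10^-0.28)
   = 1 / (1 + 30.903 + 0.52481) = 1/32.428 = 0.03084

α₂ = 0.0308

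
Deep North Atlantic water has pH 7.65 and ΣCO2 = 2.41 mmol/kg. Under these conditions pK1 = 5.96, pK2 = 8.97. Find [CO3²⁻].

[CO3²⁻] = 0.108 mmol/kg

α₂ = 1 / (1 + [H⁺]/K2 + [H⁺]²/(K1K2)) = 1 / (1 + 10^+1.32 + 10^-0.37)
   = 1 / (1 + 20.893 + 0.42658) = 1/22.320 = 0.04480
[CO3²⁻] = α₂ × DIC = 0.04480 × 2.41 = 0.108 mmol/kg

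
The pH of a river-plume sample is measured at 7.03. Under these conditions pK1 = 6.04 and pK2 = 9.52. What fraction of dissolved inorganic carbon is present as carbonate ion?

α₂ = 1 / (1 + [H⁺]/K2 + [H⁺]²/(K1K2)) = 1 / (1 + 10^+2.49 + 10^+1.50)
   = 1 / (1 + 309.03 + 31.623) = 1/341.65 = 0.002927

α₂ = 0.00293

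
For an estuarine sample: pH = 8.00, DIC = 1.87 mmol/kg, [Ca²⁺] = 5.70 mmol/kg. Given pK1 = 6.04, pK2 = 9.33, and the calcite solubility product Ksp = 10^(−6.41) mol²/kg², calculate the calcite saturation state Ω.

α₂ = 1 / (1 + [H⁺]/K2 + [H⁺]²/(K1K2)) = 1 / (1 + 10^+1.33 + 10^-0.63)
   = 1 / (1 + 21.380 + 0.23442) = 1/22.614 = 0.04422
[CO3²⁻] = α₂ × DIC = 0.04422 × 1.87 = 0.08269 mmol/kg
Ksp = 10^(−6.41) = 3.890×10^-7
Ω = [Ca²⁺][CO3²⁻]/Ksp = (5.70×10^-3)(8.269×10^-5) / 3.890×10^-7 = 1.21

Ω = 1.21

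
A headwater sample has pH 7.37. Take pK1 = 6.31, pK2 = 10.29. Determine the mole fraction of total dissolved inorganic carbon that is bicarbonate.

α₁ = 1 / (1 + [H⁺]/K1 + K2/[H⁺]) = 1 / (1 + 10^-1.06 + 10^-2.92)
   = 1 / (1 + 0.087096 + 0.0012023) = 1/1.0883 = 0.9189

α₁ = 0.919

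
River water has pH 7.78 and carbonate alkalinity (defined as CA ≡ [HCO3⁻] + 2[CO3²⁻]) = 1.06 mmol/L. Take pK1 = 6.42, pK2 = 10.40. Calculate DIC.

CA = [HCO3⁻] + 2[CO3²⁻] = (α₁ + 2α₂)·DIC
At pH 7.78: [H⁺]/K1 = 10^-1.36 = 0.043652, K2/[H⁺] = 10^-2.62 = 0.0023988
α₁ = 1/(1 + 0.043652 + 0.0023988) = 1/1.0461 = 0.9560; α₂ = α₁·K2/[H⁺] = 0.002293
α₁ + 2α₂ = 0.9606
DIC = CA / (α₁ + 2α₂) = 1.06 / 0.9606 = 1.10 mmol/L

DIC = 1.10 mmol/L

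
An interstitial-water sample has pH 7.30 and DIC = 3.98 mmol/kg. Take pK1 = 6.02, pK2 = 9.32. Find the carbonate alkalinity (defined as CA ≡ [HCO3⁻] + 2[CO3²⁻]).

CA = 3.82 mmol/kg

CA = [HCO3⁻] + 2[CO3²⁻] = (α₁ + 2α₂)·DIC
At pH 7.30: [H⁺]/K1 = 10^-1.28 = 0.052481, K2/[H⁺] = 10^-2.02 = 0.0095499
α₁ = 1/(1 + 0.052481 + 0.0095499) = 1/1.0620 = 0.9416; α₂ = α₁·K2/[H⁺] = 0.008992
α₁ + 2α₂ = 0.9596
CA = 0.9596 × 3.98 = 3.82 mmol/kg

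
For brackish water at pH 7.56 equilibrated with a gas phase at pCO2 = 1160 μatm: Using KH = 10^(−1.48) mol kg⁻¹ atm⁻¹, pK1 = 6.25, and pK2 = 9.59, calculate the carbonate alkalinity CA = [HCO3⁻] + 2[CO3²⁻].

[CO2*] = KH · pCO2 = 10^(−1.48) × 1160×10^-6 = 3.841×10^-5 mol/kg
α₀ = 1/(1 + K1/[H⁺] + K1K2/[H⁺]²) = 1/(1 + 10^+1.31 + 10^-0.72) = 0.04628
DIC = [CO2*]/α₀ = 3.841×10^-5 / 0.04628 = 0.8300 mmol/kg
CA = (α₁ + 2α₂)·DIC = (0.9449 + 2×0.008818) × 0.8300 = 0.799 mmol/kg

CA = 0.799 mmol/kg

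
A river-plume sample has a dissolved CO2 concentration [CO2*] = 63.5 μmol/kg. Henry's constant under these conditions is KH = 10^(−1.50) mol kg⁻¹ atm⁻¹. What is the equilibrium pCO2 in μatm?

pCO2 = 2010 μatm

KH = 10^(−1.50) = 3.162×10^-2 mol kg⁻¹ atm⁻¹
pCO2 = [CO2*]/KH = 63.5×10^-6 / 3.162×10^-2 = 2.01×10^-3 atm = 2010 μatm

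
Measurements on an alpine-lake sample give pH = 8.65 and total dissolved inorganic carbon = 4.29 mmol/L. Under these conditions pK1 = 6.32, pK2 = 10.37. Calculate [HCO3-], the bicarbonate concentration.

α₁ = 1 / (1 + [H⁺]/K1 + K2/[H⁺]) = 1 / (1 + 10^-2.33 + 10^-1.72)
   = 1 / (1 + 0.0046774 + 0.019055) = 1/1.0237 = 0.9768
[HCO3⁻] = α₁ × DIC = 0.9768 × 4.29 = 4.19 mmol/L

[HCO3⁻] = 4.19 mmol/L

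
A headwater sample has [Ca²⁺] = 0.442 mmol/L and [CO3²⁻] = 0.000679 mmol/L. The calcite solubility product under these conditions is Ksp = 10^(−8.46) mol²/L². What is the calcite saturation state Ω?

Ω = 0.0866

Ksp = 10^(−8.46) = 3.467×10^-9
Ω = [Ca²⁺][CO3²⁻]/Ksp = (0.442×10^-3)(0.000679×10^-3) / 3.467×10^-9 = 0.0866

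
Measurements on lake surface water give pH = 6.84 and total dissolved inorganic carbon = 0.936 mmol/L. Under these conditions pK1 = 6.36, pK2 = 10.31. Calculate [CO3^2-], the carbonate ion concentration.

α₂ = 1 / (1 + [H⁺]/K2 + [H⁺]²/(K1K2)) = 1 / (1 + 10^+3.47 + 10^+2.99)
   = 1 / (1 + 2951.2 + 977.24) = 1/3929.4 = 0.0002545
[CO3²⁻] = α₂ × DIC = 0.0002545 × 0.936 = 0.000238 mmol/L = 0.238 μmol/L

[CO3²⁻] = 0.238 μmol/L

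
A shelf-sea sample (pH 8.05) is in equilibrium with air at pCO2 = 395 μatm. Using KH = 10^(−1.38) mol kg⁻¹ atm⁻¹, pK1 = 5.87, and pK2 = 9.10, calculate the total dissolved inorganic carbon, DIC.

[CO2*] = KH · pCO2 = 10^(−1.38) × 395×10^-6 = 1.647×10^-5 mol/kg
α₀ = 1/(1 + K1/[H⁺] + K1K2/[H⁺]²) = 1/(1 + 10^+2.18 + 10^+1.13) = 0.006030
DIC = [CO2*]/α₀ = 1.647×10^-5 / 0.006030 = 2.73 mmol/kg

DIC = 2.73 mmol/kg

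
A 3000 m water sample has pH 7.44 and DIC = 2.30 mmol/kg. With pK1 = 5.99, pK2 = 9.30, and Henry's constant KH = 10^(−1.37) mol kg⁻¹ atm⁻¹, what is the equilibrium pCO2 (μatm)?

pCO2 = 1820 μatm

α₀ = 1 / (1 + K1/[H⁺] + K1K2/[H⁺]²) = 1 / (1 + 10^+1.45 + 10^-0.41)
   = 1 / (1 + 28.184 + 0.38905) = 1/29.573 = 0.03381
[CO2*] = α₀ × DIC = 0.03381 × 2.30 = 0.07777 mmol/kg
pCO2 = [CO2*]/KH = 7.777×10^-5 / 4.266×10^-2 = 1820 μatm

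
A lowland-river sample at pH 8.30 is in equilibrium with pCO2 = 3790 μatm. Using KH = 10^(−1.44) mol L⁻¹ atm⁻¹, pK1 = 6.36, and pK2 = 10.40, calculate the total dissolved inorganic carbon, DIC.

DIC = 12.2 mmol/L

[CO2*] = KH · pCO2 = 10^(−1.44) × 3790×10^-6 = 1.376×10^-4 mol/L
α₀ = 1/(1 + K1/[H⁺] + K1K2/[H⁺]²) = 1/(1 + 10^+1.94 + 10^-0.16) = 0.01126
DIC = [CO2*]/α₀ = 1.376×10^-4 / 0.01126 = 12.2 mmol/L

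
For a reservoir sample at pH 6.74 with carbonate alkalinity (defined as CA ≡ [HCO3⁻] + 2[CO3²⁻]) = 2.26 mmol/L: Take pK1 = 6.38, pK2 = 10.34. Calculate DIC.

CA = [HCO3⁻] + 2[CO3²⁻] = (α₁ + 2α₂)·DIC
At pH 6.74: [H⁺]/K1 = 10^-0.36 = 0.43652, K2/[H⁺] = 10^-3.60 = 0.00025119
α₁ = 1/(1 + 0.43652 + 0.00025119) = 1/1.4368 = 0.6960; α₂ = α₁·K2/[H⁺] = 0.0001748
α₁ + 2α₂ = 0.6964
DIC = CA / (α₁ + 2α₂) = 2.26 / 0.6964 = 3.25 mmol/L

DIC = 3.25 mmol/L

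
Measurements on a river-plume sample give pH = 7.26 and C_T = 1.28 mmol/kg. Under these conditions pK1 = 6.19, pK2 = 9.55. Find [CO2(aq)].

[CO2*] = 0.0999 mmol/kg

α₀ = 1 / (1 + K1/[H⁺] + K1K2/[H⁺]²) = 1 / (1 + 10^+1.07 + 10^-1.22)
   = 1 / (1 + 11.749 + 0.060256) = 1/12.809 = 0.07807
[CO2*] = α₀ × DIC = 0.07807 × 1.28 = 0.0999 mmol/kg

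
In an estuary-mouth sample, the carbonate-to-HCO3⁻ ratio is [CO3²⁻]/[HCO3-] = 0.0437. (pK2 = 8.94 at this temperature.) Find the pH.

pH = 7.58

From K2 = [H⁺][CO3²⁻]/[HCO3-]:  pH = pK2 + log₁₀([CO3²⁻]/[HCO3-])
log₁₀(0.0437) = -1.360
pH = 8.94 + (-1.360) = 7.58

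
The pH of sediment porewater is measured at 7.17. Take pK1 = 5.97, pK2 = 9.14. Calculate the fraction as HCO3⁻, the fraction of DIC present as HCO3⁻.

α₁ = 1 / (1 + [H⁺]/K1 + K2/[H⁺]) = 1 / (1 + 10^-1.20 + 10^-1.97)
   = 1 / (1 + 0.063096 + 0.010715) = 1/1.0738 = 0.9313

α₁ = 0.931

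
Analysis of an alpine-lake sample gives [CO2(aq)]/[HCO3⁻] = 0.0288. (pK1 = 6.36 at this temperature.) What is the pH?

pH = 7.90

From K1 = [H⁺][HCO3⁻]/[CO2(aq)]:  pH = pK1 − log₁₀([CO2(aq)]/[HCO3⁻])
log₁₀(0.0288) = -1.541
pH = 6.36 − (-1.541) = 7.90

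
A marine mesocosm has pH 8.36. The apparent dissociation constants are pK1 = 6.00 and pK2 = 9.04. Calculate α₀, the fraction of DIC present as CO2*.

α₀ = 0.00360

α₀ = 1 / (1 + K1/[H⁺] + K1K2/[H⁺]²) = 1 / (1 + 10^+2.36 + 10^+1.68)
   = 1 / (1 + 229.09 + 47.863) = 1/277.95 = 0.003598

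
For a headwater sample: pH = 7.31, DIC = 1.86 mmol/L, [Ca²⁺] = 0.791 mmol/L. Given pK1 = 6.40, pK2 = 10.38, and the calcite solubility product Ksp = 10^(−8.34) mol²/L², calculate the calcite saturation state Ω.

Ω = 0.244

α₂ = 1 / (1 + [H⁺]/K2 + [H⁺]²/(K1K2)) = 1 / (1 + 10^+3.07 + 10^+2.16)
   = 1 / (1 + 1174.9 + 144.54) = 1/1320.4 = 0.0007573
[CO3²⁻] = α₂ × DIC = 0.0007573 × 1.86 = 0.001409 mmol/L = 1.409 μmol/L
Ksp = 10^(−8.34) = 4.571×10^-9
Ω = [Ca²⁺][CO3²⁻]/Ksp = (0.791×10^-3)(1.409×10^-6) / 4.571×10^-9 = 0.244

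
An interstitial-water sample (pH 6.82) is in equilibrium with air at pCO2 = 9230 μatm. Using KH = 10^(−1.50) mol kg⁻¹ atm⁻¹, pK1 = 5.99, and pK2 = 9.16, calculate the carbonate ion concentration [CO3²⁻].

[CO2*] = KH · pCO2 = 10^(−1.50) × 9230×10^-6 = 2.919×10^-4 mol/kg
α₀ = 1/(1 + K1/[H⁺] + K1K2/[H⁺]²) = 1/(1 + 10^+0.83 + 10^-1.51) = 0.1283
DIC = [CO2*]/α₀ = 2.919×10^-4 / 0.1283 = 2.274 mmol/kg
[CO3²⁻] = α₂·DIC; α₂ = 0.003966, so [CO3²⁻] = 0.003966 × 2.274 = 0.00902 mmol/kg = 9.02 μmol/kg

[CO3²⁻] = 9.02 μmol/kg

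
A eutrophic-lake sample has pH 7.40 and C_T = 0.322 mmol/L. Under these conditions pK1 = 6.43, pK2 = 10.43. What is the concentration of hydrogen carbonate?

α₁ = 1 / (1 + [H⁺]/K1 + K2/[H⁺]) = 1 / (1 + 10^-0.97 + 10^-3.03)
   = 1 / (1 + 0.10715 + 0.00093325) = 1/1.1081 = 0.9025
[HCO3⁻] = α₁ × DIC = 0.9025 × 0.322 = 0.291 mmol/L

[HCO3⁻] = 0.291 mmol/L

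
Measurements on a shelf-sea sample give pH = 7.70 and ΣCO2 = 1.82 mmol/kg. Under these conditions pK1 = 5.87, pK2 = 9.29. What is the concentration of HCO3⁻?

[HCO3⁻] = 1.75 mmol/kg

α₁ = 1 / (1 + [H⁺]/K1 + K2/[H⁺]) = 1 / (1 + 10^-1.83 + 10^-1.59)
   = 1 / (1 + 0.014791 + 0.025704) = 1/1.0405 = 0.9611
[HCO3⁻] = α₁ × DIC = 0.9611 × 1.82 = 1.75 mmol/kg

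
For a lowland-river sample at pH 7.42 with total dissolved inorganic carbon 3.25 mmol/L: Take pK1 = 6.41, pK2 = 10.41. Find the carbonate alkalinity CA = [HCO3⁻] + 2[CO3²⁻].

CA = [HCO3⁻] + 2[CO3²⁻] = (α₁ + 2α₂)·DIC
At pH 7.42: [H⁺]/K1 = 10^-1.01 = 0.097724, K2/[H⁺] = 10^-2.99 = 0.0010233
α₁ = 1/(1 + 0.097724 + 0.0010233) = 1/1.0987 = 0.9101; α₂ = α₁·K2/[H⁺] = 0.0009313
α₁ + 2α₂ = 0.9120
CA = 0.9120 × 3.25 = 2.96 mmol/L

CA = 2.96 mmol/L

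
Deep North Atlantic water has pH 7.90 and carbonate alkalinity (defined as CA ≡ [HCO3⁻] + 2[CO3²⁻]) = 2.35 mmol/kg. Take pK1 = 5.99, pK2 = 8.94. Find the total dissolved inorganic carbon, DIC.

DIC = 2.19 mmol/kg

CA = [HCO3⁻] + 2[CO3²⁻] = (α₁ + 2α₂)·DIC
At pH 7.90: [H⁺]/K1 = 10^-1.91 = 0.012303, K2/[H⁺] = 10^-1.04 = 0.091201
α₁ = 1/(1 + 0.012303 + 0.091201) = 1/1.1035 = 0.9062; α₂ = α₁·K2/[H⁺] = 0.08265
α₁ + 2α₂ = 1.0715
DIC = CA / (α₁ + 2α₂) = 2.35 / 1.0715 = 2.19 mmol/kg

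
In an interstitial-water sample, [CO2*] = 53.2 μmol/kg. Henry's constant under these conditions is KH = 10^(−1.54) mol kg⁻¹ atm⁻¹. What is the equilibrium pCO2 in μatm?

pCO2 = 1840 μatm

KH = 10^(−1.54) = 2.884×10^-2 mol kg⁻¹ atm⁻¹
pCO2 = [CO2*]/KH = 53.2×10^-6 / 2.884×10^-2 = 1.84×10^-3 atm = 1840 μatm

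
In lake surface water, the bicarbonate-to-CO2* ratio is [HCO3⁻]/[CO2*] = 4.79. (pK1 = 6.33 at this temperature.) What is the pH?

From K1 = [H⁺][HCO3⁻]/[CO2*]:  pH = pK1 + log₁₀([HCO3⁻]/[CO2*])
log₁₀(4.79) = +0.680
pH = 6.33 + (+0.680) = 7.01

pH = 7.01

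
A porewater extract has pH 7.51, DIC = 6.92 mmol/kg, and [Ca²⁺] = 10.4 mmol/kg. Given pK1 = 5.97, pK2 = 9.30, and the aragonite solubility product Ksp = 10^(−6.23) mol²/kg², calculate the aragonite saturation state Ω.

Ω = 1.90

α₂ = 1 / (1 + [H⁺]/K2 + [H⁺]²/(K1K2)) = 1 / (1 + 10^+1.79 + 10^+0.25)
   = 1 / (1 + 61.660 + 1.7783) = 1/64.438 = 0.01552
[CO3²⁻] = α₂ × DIC = 0.01552 × 6.92 = 0.1074 mmol/kg
Ksp = 10^(−6.23) = 5.888×10^-7
Ω = [Ca²⁺][CO3²⁻]/Ksp = (10.4×10^-3)(1.074×10^-4) / 5.888×10^-7 = 1.90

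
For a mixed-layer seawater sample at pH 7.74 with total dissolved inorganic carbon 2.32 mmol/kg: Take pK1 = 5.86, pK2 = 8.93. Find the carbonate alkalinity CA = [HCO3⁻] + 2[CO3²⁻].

CA = [HCO3⁻] + 2[CO3²⁻] = (α₁ + 2α₂)·DIC
At pH 7.74: [H⁺]/K1 = 10^-1.88 = 0.013183, K2/[H⁺] = 10^-1.19 = 0.064565
α₁ = 1/(1 + 0.013183 + 0.064565) = 1/1.0777 = 0.9279; α₂ = α₁·K2/[H⁺] = 0.05991
α₁ + 2α₂ = 1.0477
CA = 1.0477 × 2.32 = 2.43 mmol/kg

CA = 2.43 mmol/kg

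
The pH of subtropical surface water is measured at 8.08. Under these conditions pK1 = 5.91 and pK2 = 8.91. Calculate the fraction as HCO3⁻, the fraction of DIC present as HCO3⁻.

α₁ = 0.866

α₁ = 1 / (1 + [H⁺]/K1 + K2/[H⁺]) = 1 / (1 + 10^-2.17 + 10^-0.83)
   = 1 / (1 + 0.0067608 + 0.14791) = 1/1.1547 = 0.8660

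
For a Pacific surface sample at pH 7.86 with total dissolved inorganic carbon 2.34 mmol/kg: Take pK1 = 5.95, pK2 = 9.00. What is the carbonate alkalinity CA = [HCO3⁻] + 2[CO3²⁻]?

CA = [HCO3⁻] + 2[CO3²⁻] = (α₁ + 2α₂)·DIC
At pH 7.86: [H⁺]/K1 = 10^-1.91 = 0.012303, K2/[H⁺] = 10^-1.14 = 0.072444
α₁ = 1/(1 + 0.012303 + 0.072444) = 1/1.0847 = 0.9219; α₂ = α₁·K2/[H⁺] = 0.06678
α₁ + 2α₂ = 1.0554
CA = 1.0554 × 2.34 = 2.47 mmol/kg

CA = 2.47 mmol/kg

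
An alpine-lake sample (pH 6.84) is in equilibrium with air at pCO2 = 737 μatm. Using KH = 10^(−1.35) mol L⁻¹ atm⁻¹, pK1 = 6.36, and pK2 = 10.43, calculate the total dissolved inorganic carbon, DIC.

[CO2*] = KH · pCO2 = 10^(−1.35) × 737×10^-6 = 3.292×10^-5 mol/L
α₀ = 1/(1 + K1/[H⁺] + K1K2/[H⁺]²) = 1/(1 + 10^+0.48 + 10^-3.11) = 0.2487
DIC = [CO2*]/α₀ = 3.292×10^-5 / 0.2487 = 0.132 mmol/L

DIC = 0.132 mmol/L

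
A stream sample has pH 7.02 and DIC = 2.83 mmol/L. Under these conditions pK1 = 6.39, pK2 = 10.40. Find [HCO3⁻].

α₁ = 1 / (1 + [H⁺]/K1 + K2/[H⁺]) = 1 / (1 + 10^-0.63 + 10^-3.38)
   = 1 / (1 + 0.23442 + 0.00041687) = 1/1.2348 = 0.8098
[HCO3⁻] = α₁ × DIC = 0.8098 × 2.83 = 2.29 mmol/L

[HCO3⁻] = 2.29 mmol/L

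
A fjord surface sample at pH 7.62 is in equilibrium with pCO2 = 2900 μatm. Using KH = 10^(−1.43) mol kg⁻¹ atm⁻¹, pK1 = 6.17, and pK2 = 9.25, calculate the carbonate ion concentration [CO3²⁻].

[CO3²⁻] = 0.0712 mmol/kg

[CO2*] = KH · pCO2 = 10^(−1.43) × 2900×10^-6 = 1.077×10^-4 mol/kg
α₀ = 1/(1 + K1/[H⁺] + K1K2/[H⁺]²) = 1/(1 + 10^+1.45 + 10^-0.18) = 0.03351
DIC = [CO2*]/α₀ = 1.077×10^-4 / 0.03351 = 3.216 mmol/kg
[CO3²⁻] = α₂·DIC; α₂ = 0.02214, so [CO3²⁻] = 0.02214 × 3.216 = 0.0712 mmol/kg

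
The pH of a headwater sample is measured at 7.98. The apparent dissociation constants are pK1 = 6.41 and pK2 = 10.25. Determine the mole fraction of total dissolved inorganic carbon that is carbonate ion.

α₂ = 1 / (1 + [H⁺]/K2 + [H⁺]²/(K1K2)) = 1 / (1 + 10^+2.27 + 10^+0.70)
   = 1 / (1 + 186.21 + 5.0119) = 1/192.22 = 0.005202

α₂ = 0.00520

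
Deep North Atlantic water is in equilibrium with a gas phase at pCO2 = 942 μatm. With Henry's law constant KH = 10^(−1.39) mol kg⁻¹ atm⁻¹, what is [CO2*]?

KH = 10^(−1.39) = 4.074×10^-2 mol kg⁻¹ atm⁻¹
[CO2*] = KH · pCO2 = 4.074×10^-2 × 942×10^-6 atm = 3.84×10^-5 mol/kg

[CO2*] = 38.4 μmol/kg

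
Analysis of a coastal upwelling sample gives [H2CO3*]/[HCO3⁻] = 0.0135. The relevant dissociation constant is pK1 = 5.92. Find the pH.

pH = 7.79

From K1 = [H⁺][HCO3⁻]/[H2CO3*]:  pH = pK1 − log₁₀([H2CO3*]/[HCO3⁻])
log₁₀(0.0135) = -1.870
pH = 5.92 − (-1.870) = 7.79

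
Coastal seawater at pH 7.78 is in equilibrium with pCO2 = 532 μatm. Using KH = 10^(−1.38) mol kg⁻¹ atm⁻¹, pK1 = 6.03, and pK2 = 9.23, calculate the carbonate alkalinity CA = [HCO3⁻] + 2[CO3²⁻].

CA = 1.34 mmol/kg

[CO2*] = KH · pCO2 = 10^(−1.38) × 532×10^-6 = 2.218×10^-5 mol/kg
α₀ = 1/(1 + K1/[H⁺] + K1K2/[H⁺]²) = 1/(1 + 10^+1.75 + 10^+0.30) = 0.01688
DIC = [CO2*]/α₀ = 2.218×10^-5 / 0.01688 = 1.314 mmol/kg
CA = (α₁ + 2α₂)·DIC = (0.9494 + 2×0.03369) × 1.314 = 1.34 mmol/kg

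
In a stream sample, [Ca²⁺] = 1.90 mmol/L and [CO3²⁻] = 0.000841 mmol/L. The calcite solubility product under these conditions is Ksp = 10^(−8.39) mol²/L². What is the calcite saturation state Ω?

Ω = 0.392

Ksp = 10^(−8.39) = 4.074×10^-9
Ω = [Ca²⁺][CO3²⁻]/Ksp = (1.90×10^-3)(0.000841×10^-3) / 4.074×10^-9 = 0.392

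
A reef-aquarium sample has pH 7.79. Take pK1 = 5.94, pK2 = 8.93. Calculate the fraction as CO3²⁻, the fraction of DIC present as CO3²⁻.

α₂ = 1 / (1 + [H⁺]/K2 + [H⁺]²/(K1K2)) = 1 / (1 + 10^+1.14 + 10^-0.71)
   = 1 / (1 + 13.804 + 0.19498) = 1/14.999 = 0.06667

α₂ = 0.0667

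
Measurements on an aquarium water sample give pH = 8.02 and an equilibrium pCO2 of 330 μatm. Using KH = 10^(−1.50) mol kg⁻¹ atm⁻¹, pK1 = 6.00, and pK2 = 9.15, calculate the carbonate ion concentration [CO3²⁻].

[CO3²⁻] = 0.0810 mmol/kg

[CO2*] = KH · pCO2 = 10^(−1.50) × 330×10^-6 = 1.044×10^-5 mol/kg
α₀ = 1/(1 + K1/[H⁺] + K1K2/[H⁺]²) = 1/(1 + 10^+2.02 + 10^+0.89) = 0.008812
DIC = [CO2*]/α₀ = 1.044×10^-5 / 0.008812 = 1.184 mmol/kg
[CO3²⁻] = α₂·DIC; α₂ = 0.06841, so [CO3²⁻] = 0.06841 × 1.184 = 0.0810 mmol/kg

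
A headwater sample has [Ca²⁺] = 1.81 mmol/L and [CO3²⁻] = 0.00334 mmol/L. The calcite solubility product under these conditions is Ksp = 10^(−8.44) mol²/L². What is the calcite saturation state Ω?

Ksp = 10^(−8.44) = 3.631×10^-9
Ω = [Ca²⁺][CO3²⁻]/Ksp = (1.81×10^-3)(0.00334×10^-3) / 3.631×10^-9 = 1.67

Ω = 1.67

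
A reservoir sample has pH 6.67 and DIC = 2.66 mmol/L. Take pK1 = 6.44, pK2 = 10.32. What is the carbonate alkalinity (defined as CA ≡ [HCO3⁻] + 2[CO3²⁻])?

CA = 1.67 mmol/L

CA = [HCO3⁻] + 2[CO3²⁻] = (α₁ + 2α₂)·DIC
At pH 6.67: [H⁺]/K1 = 10^-0.23 = 0.58884, K2/[H⁺] = 10^-3.65 = 0.00022387
α₁ = 1/(1 + 0.58884 + 0.00022387) = 1/1.5891 = 0.6293; α₂ = α₁·K2/[H⁺] = 0.0001409
α₁ + 2α₂ = 0.6296
CA = 0.6296 × 2.66 = 1.67 mmol/L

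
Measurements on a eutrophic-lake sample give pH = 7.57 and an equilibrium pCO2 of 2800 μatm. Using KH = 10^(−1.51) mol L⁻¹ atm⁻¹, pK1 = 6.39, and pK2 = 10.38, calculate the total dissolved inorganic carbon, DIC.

DIC = 1.40 mmol/L

[CO2*] = KH · pCO2 = 10^(−1.51) × 2800×10^-6 = 8.653×10^-5 mol/L
α₀ = 1/(1 + K1/[H⁺] + K1K2/[H⁺]²) = 1/(1 + 10^+1.18 + 10^-1.63) = 0.06188
DIC = [CO2*]/α₀ = 8.653×10^-5 / 0.06188 = 1.40 mmol/L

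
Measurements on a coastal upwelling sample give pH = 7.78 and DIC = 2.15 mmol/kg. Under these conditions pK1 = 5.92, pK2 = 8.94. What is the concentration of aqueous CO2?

[CO2*] = 0.0274 mmol/kg

α₀ = 1 / (1 + K1/[H⁺] + K1K2/[H⁺]²) = 1 / (1 + 10^+1.86 + 10^+0.70)
   = 1 / (1 + 72.444 + 5.0119) = 1/78.455 = 0.01275
[CO2*] = α₀ × DIC = 0.01275 × 2.15 = 0.0274 mmol/kg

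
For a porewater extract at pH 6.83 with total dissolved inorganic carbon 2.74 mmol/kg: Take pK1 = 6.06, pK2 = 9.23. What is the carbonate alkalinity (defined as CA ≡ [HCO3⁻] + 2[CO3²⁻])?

CA = [HCO3⁻] + 2[CO3²⁻] = (α₁ + 2α₂)·DIC
At pH 6.83: [H⁺]/K1 = 10^-0.77 = 0.16982, K2/[H⁺] = 10^-2.40 = 0.0039811
α₁ = 1/(1 + 0.16982 + 0.0039811) = 1/1.1738 = 0.8519; α₂ = α₁·K2/[H⁺] = 0.003392
α₁ + 2α₂ = 0.8587
CA = 0.8587 × 2.74 = 2.35 mmol/kg

CA = 2.35 mmol/kg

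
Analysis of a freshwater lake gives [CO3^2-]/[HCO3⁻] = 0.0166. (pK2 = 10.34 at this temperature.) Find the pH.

From K2 = [H⁺][CO3^2-]/[HCO3⁻]:  pH = pK2 + log₁₀([CO3^2-]/[HCO3⁻])
log₁₀(0.0166) = -1.780
pH = 10.34 + (-1.780) = 8.56

pH = 8.56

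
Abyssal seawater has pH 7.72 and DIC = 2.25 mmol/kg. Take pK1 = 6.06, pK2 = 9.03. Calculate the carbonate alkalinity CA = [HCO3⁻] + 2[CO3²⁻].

CA = 2.31 mmol/kg

CA = [HCO3⁻] + 2[CO3²⁻] = (α₁ + 2α₂)·DIC
At pH 7.72: [H⁺]/K1 = 10^-1.66 = 0.021878, K2/[H⁺] = 10^-1.31 = 0.048978
α₁ = 1/(1 + 0.021878 + 0.048978) = 1/1.0709 = 0.9338; α₂ = α₁·K2/[H⁺] = 0.04574
α₁ + 2α₂ = 1.0253
CA = 1.0253 × 2.25 = 2.31 mmol/kg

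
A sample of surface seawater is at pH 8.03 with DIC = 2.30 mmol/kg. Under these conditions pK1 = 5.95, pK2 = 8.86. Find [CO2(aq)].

α₀ = 1 / (1 + K1/[H⁺] + K1K2/[H⁺]²) = 1 / (1 + 10^+2.08 + 10^+1.25)
   = 1 / (1 + 120.23 + 17.783) = 1/139.01 = 0.007194
[CO2*] = α₀ × DIC = 0.007194 × 2.30 = 0.0165 mmol/kg = 16.5 μmol/kg

[CO2*] = 16.5 μmol/kg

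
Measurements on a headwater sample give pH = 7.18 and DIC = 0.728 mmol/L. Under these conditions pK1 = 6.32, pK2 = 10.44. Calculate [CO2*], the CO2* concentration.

α₀ = 1 / (1 + K1/[H⁺] + K1K2/[H⁺]²) = 1 / (1 + 10^+0.86 + 10^-2.40)
   = 1 / (1 + 7.2444 + 0.0039811) = 1/8.2483 = 0.1212
[CO2*] = α₀ × DIC = 0.1212 × 0.728 = 0.0883 mmol/L

[CO2*] = 0.0883 mmol/L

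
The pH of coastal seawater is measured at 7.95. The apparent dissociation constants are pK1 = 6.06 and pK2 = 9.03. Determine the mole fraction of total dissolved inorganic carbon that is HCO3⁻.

α₁ = 0.912

α₁ = 1 / (1 + [H⁺]/K1 + K2/[H⁺]) = 1 / (1 + 10^-1.89 + 10^-1.08)
   = 1 / (1 + 0.012882 + 0.083176) = 1/1.0961 = 0.9124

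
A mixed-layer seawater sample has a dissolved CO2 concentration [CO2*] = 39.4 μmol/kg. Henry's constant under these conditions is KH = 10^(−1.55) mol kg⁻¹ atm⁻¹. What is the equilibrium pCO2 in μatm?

KH = 10^(−1.55) = 2.818×10^-2 mol kg⁻¹ atm⁻¹
pCO2 = [CO2*]/KH = 39.4×10^-6 / 2.818×10^-2 = 1.40×10^-3 atm = 1400 μatm

pCO2 = 1400 μatm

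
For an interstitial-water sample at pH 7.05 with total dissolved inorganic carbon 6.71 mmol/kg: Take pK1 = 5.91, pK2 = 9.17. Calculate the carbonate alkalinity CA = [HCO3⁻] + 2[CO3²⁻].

CA = 6.31 mmol/kg

CA = [HCO3⁻] + 2[CO3²⁻] = (α₁ + 2α₂)·DIC
At pH 7.05: [H⁺]/K1 = 10^-1.14 = 0.072444, K2/[H⁺] = 10^-2.12 = 0.0075858
α₁ = 1/(1 + 0.072444 + 0.0075858) = 1/1.0800 = 0.9259; α₂ = α₁·K2/[H⁺] = 0.007024
α₁ + 2α₂ = 0.9399
CA = 0.9399 × 6.71 = 6.31 mmol/kg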